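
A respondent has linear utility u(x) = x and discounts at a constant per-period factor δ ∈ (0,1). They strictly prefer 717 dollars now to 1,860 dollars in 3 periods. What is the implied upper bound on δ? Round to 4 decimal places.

Under u(x) = x this choice says 717 > δ^3·1860.
So δ^3 < 717/1860 = 0.38548; taking the cube root of both positive sides preserves the inequality.
δ < 0.38548^(1/3) = 0.7278.

δ < 0.7278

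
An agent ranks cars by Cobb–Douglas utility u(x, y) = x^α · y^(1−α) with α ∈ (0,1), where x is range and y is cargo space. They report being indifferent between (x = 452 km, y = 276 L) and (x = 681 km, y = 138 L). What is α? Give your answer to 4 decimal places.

α ≈ 0.6284

Set the two utilities equal: 452^α·276^(1−α) = 681^α·138^(1−α).
Rearrange to (452/681)^α = (138/276)^(1−α) and take logs: α·-0.4098801 = (1−α)·-0.6931472.
With A = -0.4098801 and B = -0.6931472: α·A = (1−α)·B, so α = B/(A+B) = -0.6931472/-1.1030273 ≈ 0.6284.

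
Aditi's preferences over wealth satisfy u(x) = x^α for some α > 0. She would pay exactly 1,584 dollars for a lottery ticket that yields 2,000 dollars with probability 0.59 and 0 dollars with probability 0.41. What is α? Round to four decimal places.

α ≈ 2.2626

The lottery's expected utility is 0.59·u(2000) + 0.41·u(0) = 0.59·2000^α (since u(0) = 0 for α > 0).
Indifference: 1584^α = 0.59·2000^α, so (1584/2000)^α = 0.59.
Take logs: α = ln 0.59 / ln(1584/2000) ≈ 2.262635.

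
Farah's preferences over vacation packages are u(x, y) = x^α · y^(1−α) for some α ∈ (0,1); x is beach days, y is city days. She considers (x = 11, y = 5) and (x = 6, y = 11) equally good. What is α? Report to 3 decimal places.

The Cobb–Douglas utilities coincide, so 11^α·5^(1−α) = 6^α·11^(1−α).
(11/6)^α = (11/5)^(1−α); take logs: α·ln(11/6) = (1−α)·ln(11/5), i.e. α·0.606136 = (1−α)·0.788457.
Thus α·(1.394593) = 0.788457, so α = 0.788457/1.394593 ≈ 0.565.

α ≈ 0.565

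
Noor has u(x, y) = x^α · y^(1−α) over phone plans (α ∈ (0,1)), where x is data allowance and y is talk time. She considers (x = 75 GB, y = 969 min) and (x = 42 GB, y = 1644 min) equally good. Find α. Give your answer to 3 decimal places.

Indifference: 75^α · 969^(1−α) = 42^α · 1644^(1−α).
Taking logs: α·ln 75 + (1−α)·ln 969 = α·ln 42 + (1−α)·ln 1644, i.e. α·0.579818 = (1−α)·0.528623.
With A = 0.579818 and B = 0.528623: α·A = (1−α)·B, so α = B/(A+B) = 0.528623/1.108441 ≈ 0.477.

α ≈ 0.477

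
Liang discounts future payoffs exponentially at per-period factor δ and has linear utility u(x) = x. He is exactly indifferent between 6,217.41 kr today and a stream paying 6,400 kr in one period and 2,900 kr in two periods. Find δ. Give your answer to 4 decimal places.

Equating present values: 6217.41 = 6400δ + 2900δ².
So 2900δ² + 6400δ − 6217.41 = 0.
δ = (−6400 + √(6400² + 4·2900·6217.41)) / (2·2900) = (−6400 + √113081956.00) / 5800 ≈ 0.7300.

δ ≈ 0.7300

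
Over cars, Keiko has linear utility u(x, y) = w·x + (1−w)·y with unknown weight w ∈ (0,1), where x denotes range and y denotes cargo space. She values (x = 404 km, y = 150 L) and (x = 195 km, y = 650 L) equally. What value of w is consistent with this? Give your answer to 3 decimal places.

w = 0.705

Equating utilities: w·404 + (1−w)·150 = w·195 + (1−w)·650.
Rearranging, 209·w − 500·(1−w) = 0.
The marginal rate of substitution is 500/209, so w = 500/(209+500) = 0.705.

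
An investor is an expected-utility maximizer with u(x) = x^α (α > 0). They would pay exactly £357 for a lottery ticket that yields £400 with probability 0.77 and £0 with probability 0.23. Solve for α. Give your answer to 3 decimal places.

α ≈ 2.298

The lottery's expected utility is 0.77·u(400) + 0.23·u(0) = 0.77·400^α (since u(0) = 0 for α > 0).
Setting u(357) equal to that: 357^α = 0.77·400^α ⇒ (357/400)^α = 0.77.
α = ln(0.77) / ln(357/400) = -0.261365/-0.113729 ≈ 2.298.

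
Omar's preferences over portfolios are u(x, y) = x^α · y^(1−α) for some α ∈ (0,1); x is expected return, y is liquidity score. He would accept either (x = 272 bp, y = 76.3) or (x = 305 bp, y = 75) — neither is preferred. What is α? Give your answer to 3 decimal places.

Indifference: 272^α · 76.3^(1−α) = 305^α · 75^(1−α).
(272/305)^α = (75/76.3)^(1−α); take logs: α·ln(272/305) = (1−α)·ln(75/76.3), i.e. α·-0.114510 = (1−α)·-0.017185.
Thus α·(-0.131695) = -0.017185, so α = -0.017185/-0.131695 ≈ 0.130.

α ≈ 0.130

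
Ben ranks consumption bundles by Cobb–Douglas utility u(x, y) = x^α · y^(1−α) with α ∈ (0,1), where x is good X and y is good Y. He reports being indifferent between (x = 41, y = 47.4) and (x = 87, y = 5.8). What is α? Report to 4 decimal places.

α ≈ 0.7363

The Cobb–Douglas utilities coincide, so 41^α·47.4^(1−α) = 87^α·5.8^(1−α).
(41/87)^α = (5.8/47.4)^(1−α); take logs: α·ln(41/87) = (1−α)·ln(5.8/47.4), i.e. α·-0.7523361 = (1−α)·-2.1007643.
With A = -0.7523361 and B = -2.1007643: α·A = (1−α)·B, so α = B/(A+B) = -2.1007643/-2.8531004 ≈ 0.7363.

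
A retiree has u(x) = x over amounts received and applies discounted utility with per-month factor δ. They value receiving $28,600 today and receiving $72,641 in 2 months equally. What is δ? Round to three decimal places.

Indifference means u(28600) = δ^2 · u(72641), so δ^2 = u(28600)/u(72641).
With u(x) = x: δ^2 = 28600/72641 = 0.39372.
Hence δ = (0.39372)^(1/2) = 0.62747.

δ ≈ 0.627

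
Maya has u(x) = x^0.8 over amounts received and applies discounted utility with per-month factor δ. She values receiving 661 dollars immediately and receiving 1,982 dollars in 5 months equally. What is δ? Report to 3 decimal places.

δ ≈ 0.839

Indifference means u(661) = δ^5 · u(1982), so δ^5 = u(661)/u(1982).
Since u(x) = x^0.8, δ^5 = (661/1982)^0.8 = 0.33350^0.8 = 0.41541.
Taking the 5th root: δ = 0.41541^(1/5) ≈ 0.839.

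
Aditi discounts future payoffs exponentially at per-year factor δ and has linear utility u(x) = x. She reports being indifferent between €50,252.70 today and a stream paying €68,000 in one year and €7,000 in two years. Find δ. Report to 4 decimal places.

δ ≈ 0.6900

Equating present values: 50252.70 = 68000δ + 7000δ².
Rearranged: 7000δ² + 68000δ − 50252.70 = 0.
By the quadratic formula (taking the positive root), δ = (−68000 + √6031075600.00) / 14000 ≈ 0.6900.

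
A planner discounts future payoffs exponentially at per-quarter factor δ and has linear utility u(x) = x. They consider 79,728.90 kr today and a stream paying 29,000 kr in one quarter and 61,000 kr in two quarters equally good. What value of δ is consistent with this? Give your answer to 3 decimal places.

δ ≈ 0.930

Equating present values: 79728.90 = 29000δ + 61000δ².
That is, 61000δ² + 29000δ − 79728.90 = 0, a quadratic in δ.
δ = (−29000 + √(29000² + 4·61000·79728.90)) / (2·61000) = (−29000 + √20294851600.00) / 122000 ≈ 0.930.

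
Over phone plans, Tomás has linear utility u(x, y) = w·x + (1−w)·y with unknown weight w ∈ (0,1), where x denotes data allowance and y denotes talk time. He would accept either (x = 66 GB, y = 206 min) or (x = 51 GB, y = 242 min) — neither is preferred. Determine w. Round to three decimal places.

Equating utilities: w·66 + (1−w)·206 = w·51 + (1−w)·242.
Collecting terms: w·15 = (1−w)·36.
So w/(1−w) = 36/15 = 2.4000, giving w = 36/(15+36) = 0.706.

w = 0.706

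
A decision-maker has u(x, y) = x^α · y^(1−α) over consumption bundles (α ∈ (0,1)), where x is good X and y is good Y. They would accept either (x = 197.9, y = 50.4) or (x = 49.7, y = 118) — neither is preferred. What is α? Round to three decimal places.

α ≈ 0.381

Indifference: 197.9^α · 50.4^(1−α) = 49.7^α · 118^(1−α).
Rearrange to (197.9/49.7)^α = (118/50.4)^(1−α) and take logs: α·1.381757 = (1−α)·0.850693.
So α/(1−α) = (0.850693)/(1.381757) = 0.615660, and α = 0.615660/1.615660 ≈ 0.381.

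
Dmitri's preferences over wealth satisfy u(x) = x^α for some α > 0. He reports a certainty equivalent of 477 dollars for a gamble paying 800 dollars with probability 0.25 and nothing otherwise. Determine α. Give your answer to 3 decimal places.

EU(lottery) = 0.25·800^α + 0.75·0 = 0.25·800^α.
Setting u(477) equal to that: 477^α = 0.25·800^α ⇒ (477/800)^α = 0.25.
Take logs: α = ln 0.25 / ln(477/800) ≈ 2.68093.

α ≈ 2.681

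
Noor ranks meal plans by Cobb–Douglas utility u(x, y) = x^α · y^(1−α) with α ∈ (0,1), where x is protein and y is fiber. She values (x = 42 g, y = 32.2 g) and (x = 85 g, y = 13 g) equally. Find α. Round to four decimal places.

α ≈ 0.5627

The Cobb–Douglas utilities coincide, so 42^α·32.2^(1−α) = 85^α·13^(1−α).
(42/85)^α = (13/32.2)^(1−α); take logs: α·ln(42/85) = (1−α)·ln(13/32.2), i.e. α·-0.7049816 = (1−α)·-0.9070171.
So α/(1−α) = (-0.9070171)/(-0.7049816) = 1.2865827, and α = 1.2865827/2.2865827 ≈ 0.5627.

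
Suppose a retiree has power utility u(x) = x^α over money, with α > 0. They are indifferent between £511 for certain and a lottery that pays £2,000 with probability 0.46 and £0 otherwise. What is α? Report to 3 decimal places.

α ≈ 0.569

Since u(0) = 0, the lottery's EU is 0.46·2000^α.
Setting u(511) equal to that: 511^α = 0.46·2000^α ⇒ (511/2000)^α = 0.46.
Take logs: α = ln 0.46 / ln(511/2000) ≈ 0.56908.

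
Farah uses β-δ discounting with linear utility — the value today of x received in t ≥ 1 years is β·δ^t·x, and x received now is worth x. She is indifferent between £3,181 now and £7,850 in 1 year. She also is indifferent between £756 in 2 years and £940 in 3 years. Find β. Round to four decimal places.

β ≈ 0.5038

The second indifference involves only future payoffs, so β cancels: β·δ^2·756 = β·δ^3·940, giving δ = 756/940 = 0.80426.
Substituting δ into 3181 = β·δ·7850: β = 3181/(6313.404) ≈ 0.5038.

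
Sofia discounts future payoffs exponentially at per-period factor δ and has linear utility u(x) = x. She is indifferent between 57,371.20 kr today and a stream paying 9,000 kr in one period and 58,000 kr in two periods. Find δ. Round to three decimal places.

δ ≈ 0.920

Equating present values: 57371.20 = 9000δ + 58000δ².
So 58000δ² + 9000δ − 57371.20 = 0.
By the quadratic formula (taking the positive root), δ = (−9000 + √13391118400.00) / 116000 ≈ 0.920.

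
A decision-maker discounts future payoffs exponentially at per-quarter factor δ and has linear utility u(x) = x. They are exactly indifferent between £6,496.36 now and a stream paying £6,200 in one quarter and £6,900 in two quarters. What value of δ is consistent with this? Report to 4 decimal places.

δ ≈ 0.6200

Present value of the stream is 6200·δ + 6900·δ². Indifference gives 6200δ + 6900δ² = 6496.36.
Rearranged: 6900δ² + 6200δ − 6496.36 = 0.
δ = (−6200 + √(6200² + 4·6900·6496.36)) / (2·6900) = (−6200 + √217739536.00) / 13800 ≈ 0.6200.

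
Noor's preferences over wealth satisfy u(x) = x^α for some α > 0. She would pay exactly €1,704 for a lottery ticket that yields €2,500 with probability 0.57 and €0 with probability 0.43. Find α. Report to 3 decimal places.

α ≈ 1.466

The lottery's expected utility is 0.57·u(2500) + 0.43·u(0) = 0.57·2500^α (since u(0) = 0 for α > 0).
Indifference: 1704^α = 0.57·2500^α, so (1704/2500)^α = 0.57.
Taking logs: α·ln(1704/2500) = ln(0.57), so α = -0.562119 / -0.383312 ≈ 1.466.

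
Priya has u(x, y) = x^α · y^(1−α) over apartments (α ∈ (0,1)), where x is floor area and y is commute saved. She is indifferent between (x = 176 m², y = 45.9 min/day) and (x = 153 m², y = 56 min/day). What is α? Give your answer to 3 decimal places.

The Cobb–Douglas utilities coincide, so 176^α·45.9^(1−α) = 153^α·56^(1−α).
Rearrange to (176/153)^α = (56/45.9)^(1−α) and take logs: α·0.140046 = (1−α)·0.198887.
With A = 0.140046 and B = 0.198887: α·A = (1−α)·B, so α = B/(A+B) = 0.198887/0.338933 ≈ 0.587.

α ≈ 0.587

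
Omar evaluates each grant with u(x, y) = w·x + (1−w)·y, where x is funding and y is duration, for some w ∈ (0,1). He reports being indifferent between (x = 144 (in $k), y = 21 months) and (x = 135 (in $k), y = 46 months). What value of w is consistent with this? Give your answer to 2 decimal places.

w = 0.74

Indifference: w·144 + (1−w)·21 = w·135 + (1−w)·46.
Rearranging, 9·w − 25·(1−w) = 0.
The marginal rate of substitution is 25/9, so w = 25/(9+25) = 0.74.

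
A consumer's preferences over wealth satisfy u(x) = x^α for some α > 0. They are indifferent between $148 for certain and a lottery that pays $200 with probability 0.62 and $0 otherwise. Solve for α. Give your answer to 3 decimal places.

Since u(0) = 0, the lottery's EU is 0.62·200^α.
Setting u(148) equal to that: 148^α = 0.62·200^α ⇒ (148/200)^α = 0.62.
α = ln(0.62) / ln(148/200) = -0.478036/-0.301105 ≈ 1.588.

α ≈ 1.588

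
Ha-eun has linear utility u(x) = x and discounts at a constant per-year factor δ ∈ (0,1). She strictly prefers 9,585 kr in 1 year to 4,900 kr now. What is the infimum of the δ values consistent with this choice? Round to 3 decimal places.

The preference means 4900 < δ·9585.
Dividing through by 9585 gives δ > 0.51122.

δ > 0.511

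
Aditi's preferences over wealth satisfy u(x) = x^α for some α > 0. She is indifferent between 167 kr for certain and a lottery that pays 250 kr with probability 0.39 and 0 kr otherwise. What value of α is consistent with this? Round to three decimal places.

α ≈ 2.334

Since u(0) = 0, the lottery's EU is 0.39·250^α.
Indifference: 167^α = 0.39·250^α, so (167/250)^α = 0.39.
Take logs: α = ln 0.39 / ln(167/250) ≈ 2.33379.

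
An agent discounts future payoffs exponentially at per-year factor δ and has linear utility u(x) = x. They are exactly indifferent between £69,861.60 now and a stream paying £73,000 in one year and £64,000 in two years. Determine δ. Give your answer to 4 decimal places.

δ ≈ 0.6200

The stream is worth 73000δ + 64000δ² today, so 73000δ + 64000δ² = 69861.60.
Rearranged: 64000δ² + 73000δ − 69861.60 = 0.
The positive root is δ = [−73000 + √(73000² + 4·64000·69861.60)] / (2·64000) = (−73000 + 152360.000)/128000 ≈ 0.6200.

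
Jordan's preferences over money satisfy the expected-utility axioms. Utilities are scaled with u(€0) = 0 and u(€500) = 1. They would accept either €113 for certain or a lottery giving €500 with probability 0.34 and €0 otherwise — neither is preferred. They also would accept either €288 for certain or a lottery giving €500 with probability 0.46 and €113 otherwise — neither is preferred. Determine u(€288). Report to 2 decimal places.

0.64

First, u(€113) = 0.34·u(€500) + 0.66·u(€0) = 0.34.
Chaining: u(€288) = 0.46·1.00 + 0.54·0.34 = 0.6436.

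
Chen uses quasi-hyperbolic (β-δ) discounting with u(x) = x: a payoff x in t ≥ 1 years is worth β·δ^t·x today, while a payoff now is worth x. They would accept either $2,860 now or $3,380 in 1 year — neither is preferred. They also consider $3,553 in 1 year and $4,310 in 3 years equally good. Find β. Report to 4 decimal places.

β ≈ 0.9319

From the later pair, β·δ^1·3553 = β·δ^3·4310; dividing through, δ^2 = 3553/4310 = 0.82436, so δ = 0.90794.
The first indifference: 2860 = β·δ·3380, so β = 2860/(δ·3380) = 2860/(0.90794·3380) ≈ 0.9319.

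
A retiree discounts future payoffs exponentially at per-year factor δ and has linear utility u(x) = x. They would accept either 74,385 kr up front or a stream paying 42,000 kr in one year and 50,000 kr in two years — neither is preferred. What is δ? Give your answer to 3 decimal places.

δ ≈ 0.870

Present value of the stream is 42000·δ + 50000·δ². Indifference gives 42000δ + 50000δ² = 74385.
That is, 50000δ² + 42000δ − 74385 = 0, a quadratic in δ.
δ = (−42000 + √(42000² + 4·50000·74385)) / (2·50000) = (−42000 + √16641000000.00) / 100000 ≈ 0.870.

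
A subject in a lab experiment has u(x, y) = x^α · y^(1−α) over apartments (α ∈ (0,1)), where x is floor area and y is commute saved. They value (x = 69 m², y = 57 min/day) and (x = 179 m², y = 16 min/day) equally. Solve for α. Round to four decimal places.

α ≈ 0.5713

Set the two utilities equal: 69^α·57^(1−α) = 179^α·16^(1−α).
Taking logs: α·ln 69 + (1−α)·ln 57 = α·ln 179 + (1−α)·ln 16, i.e. α·-0.9532793 = (1−α)·-1.2704625.
With A = -0.9532793 and B = -1.2704625: α·A = (1−α)·B, so α = B/(A+B) = -1.2704625/-2.2237418 ≈ 0.5713.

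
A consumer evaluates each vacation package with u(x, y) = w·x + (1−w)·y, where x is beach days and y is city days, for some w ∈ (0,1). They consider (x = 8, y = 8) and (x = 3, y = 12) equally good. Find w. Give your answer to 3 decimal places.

w = 0.444

u(8,8) = u(3,12) means w·8 + (1−w)·8 = w·3 + (1−w)·12.
w·(8−3) = (1−w)·(12−8), i.e. w·5 = (1−w)·4.
Hence w = 4/(5+4) = 4/9 = 0.444.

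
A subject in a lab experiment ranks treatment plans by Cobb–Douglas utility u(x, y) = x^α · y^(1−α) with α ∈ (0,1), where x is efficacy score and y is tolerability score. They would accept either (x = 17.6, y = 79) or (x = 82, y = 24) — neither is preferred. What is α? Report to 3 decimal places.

α ≈ 0.436

The Cobb–Douglas utilities coincide, so 17.6^α·79^(1−α) = 82^α·24^(1−α).
Rearrange to (17.6/82)^α = (24/79)^(1−α) and take logs: α·-1.538820 = (1−α)·-1.191394.
So α/(1−α) = (-1.191394)/(-1.538820) = 0.774226, and α = 0.774226/1.774226 ≈ 0.436.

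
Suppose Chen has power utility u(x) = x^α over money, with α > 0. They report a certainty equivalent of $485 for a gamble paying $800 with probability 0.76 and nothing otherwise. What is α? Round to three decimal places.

EU(lottery) = 0.76·800^α + 0.24·0 = 0.76·800^α.
Setting u(485) equal to that: 485^α = 0.76·800^α ⇒ (485/800)^α = 0.76.
α = ln(0.76) / ln(485/800) = -0.274437/-0.500463 ≈ 0.548.

α ≈ 0.548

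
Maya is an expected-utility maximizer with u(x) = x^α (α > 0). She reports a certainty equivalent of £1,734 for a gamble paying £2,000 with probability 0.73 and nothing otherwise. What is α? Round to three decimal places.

Since u(0) = 0, the lottery's EU is 0.73·2000^α.
Setting u(1734) equal to that: 1734^α = 0.73·2000^α ⇒ (1734/2000)^α = 0.73.
Take logs: α = ln 0.73 / ln(1734/2000) ≈ 2.20515.

α ≈ 2.205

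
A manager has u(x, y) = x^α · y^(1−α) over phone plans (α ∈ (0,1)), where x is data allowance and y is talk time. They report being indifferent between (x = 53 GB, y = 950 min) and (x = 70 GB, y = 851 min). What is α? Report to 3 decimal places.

α ≈ 0.283

The Cobb–Douglas utilities coincide, so 53^α·950^(1−α) = 70^α·851^(1−α).
Taking logs: α·ln 53 + (1−α)·ln 950 = α·ln 70 + (1−α)·ln 851, i.e. α·-0.278203 = (1−α)·-0.110050.
So α/(1−α) = (-0.110050)/(-0.278203) = 0.395574, and α = 0.395574/1.395574 ≈ 0.283.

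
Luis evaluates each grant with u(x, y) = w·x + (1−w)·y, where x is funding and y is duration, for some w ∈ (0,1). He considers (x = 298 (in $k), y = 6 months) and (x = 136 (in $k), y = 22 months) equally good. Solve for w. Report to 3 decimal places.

w = 0.090

Equating utilities: w·298 + (1−w)·6 = w·136 + (1−w)·22.
Collecting terms: w·162 = (1−w)·16.
The marginal rate of substitution is 16/162, so w = 16/(162+16) = 0.090.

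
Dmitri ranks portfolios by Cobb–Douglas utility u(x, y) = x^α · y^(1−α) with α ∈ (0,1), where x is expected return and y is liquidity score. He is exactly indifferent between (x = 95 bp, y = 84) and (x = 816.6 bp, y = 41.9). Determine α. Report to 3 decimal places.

Indifference: 95^α · 84^(1−α) = 816.6^α · 41.9^(1−α).
Taking logs: α·ln 95 + (1−α)·ln 84 = α·ln 816.6 + (1−α)·ln 41.9, i.e. α·-2.151272 = (1−α)·-0.695531.
With A = -2.151272 and B = -0.695531: α·A = (1−α)·B, so α = B/(A+B) = -0.695531/-2.846803 ≈ 0.244.

α ≈ 0.244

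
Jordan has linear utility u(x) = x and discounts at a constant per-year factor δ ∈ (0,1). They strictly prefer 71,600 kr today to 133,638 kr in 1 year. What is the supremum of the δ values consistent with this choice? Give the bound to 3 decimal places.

Comparing present values: 71600 > δ·133638.
Dividing through by 133638 gives δ < 0.53578.

δ < 0.536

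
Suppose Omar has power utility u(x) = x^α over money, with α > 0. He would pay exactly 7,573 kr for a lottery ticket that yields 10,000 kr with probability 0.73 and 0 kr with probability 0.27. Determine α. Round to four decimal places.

EU(lottery) = 0.73·10000^α + 0.27·0 = 0.73·10000^α.
Equating: 7573^α = 0.73·10000^α, i.e. 0.7573^α = 0.73.
Take logs: α = ln 0.73 / ln(7573/10000) ≈ 1.132070.

α ≈ 1.1321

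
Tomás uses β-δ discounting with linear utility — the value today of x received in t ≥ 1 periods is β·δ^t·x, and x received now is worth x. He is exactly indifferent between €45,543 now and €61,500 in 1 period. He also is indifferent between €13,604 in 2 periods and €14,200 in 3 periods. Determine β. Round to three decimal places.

β ≈ 0.773

The second indifference involves only future payoffs, so β cancels: β·δ^2·13604 = β·δ^3·14200, giving δ = 13604/14200 = 0.95803.
Substituting δ into 45543 = β·δ·61500: β = 45543/(58918.732) ≈ 0.773.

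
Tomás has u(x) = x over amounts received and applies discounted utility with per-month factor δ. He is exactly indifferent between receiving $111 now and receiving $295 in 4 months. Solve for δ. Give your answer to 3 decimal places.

The payoff in 4 months is discounted by δ^4, so u(111) = δ^4·u(295) and δ^4 = u(111)/u(295).
With u(x) = x: δ^4 = 111/295 = 0.37627.
So δ = 0.37627^(1/4) ≈ 0.783.

δ ≈ 0.783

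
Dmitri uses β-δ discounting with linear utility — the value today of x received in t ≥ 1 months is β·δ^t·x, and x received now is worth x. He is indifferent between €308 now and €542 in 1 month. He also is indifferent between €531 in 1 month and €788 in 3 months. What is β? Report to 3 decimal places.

From the later pair, β·δ^1·531 = β·δ^3·788; dividing through, δ^2 = 531/788 = 0.67386, so δ = 0.82089.
Now use the now-vs-future pair: 308 = β·δ·542 gives β = 308/(0.82089·542) ≈ 0.692.

β ≈ 0.692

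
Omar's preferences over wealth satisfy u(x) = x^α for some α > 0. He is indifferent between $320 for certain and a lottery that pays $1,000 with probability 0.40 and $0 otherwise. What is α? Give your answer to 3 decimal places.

Since u(0) = 0, the lottery's EU is 0.40·1000^α.
Equating: 320^α = 0.40·1000^α, i.e. 0.3200^α = 0.40.
Taking logs: α·ln(320/1000) = ln(0.40), so α = -0.916291 / -1.139434 ≈ 0.804.

α ≈ 0.804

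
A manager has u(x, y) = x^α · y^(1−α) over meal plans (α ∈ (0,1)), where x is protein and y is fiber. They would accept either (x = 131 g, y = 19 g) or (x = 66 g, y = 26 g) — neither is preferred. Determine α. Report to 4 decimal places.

α ≈ 0.3139

The Cobb–Douglas utilities coincide, so 131^α·19^(1−α) = 66^α·26^(1−α).
Rearrange to (131/66)^α = (26/19)^(1−α) and take logs: α·0.6855426 = (1−α)·0.3136576.
So α/(1−α) = (0.3136576)/(0.6855426) = 0.4575319, and α = 0.4575319/1.4575319 ≈ 0.3139.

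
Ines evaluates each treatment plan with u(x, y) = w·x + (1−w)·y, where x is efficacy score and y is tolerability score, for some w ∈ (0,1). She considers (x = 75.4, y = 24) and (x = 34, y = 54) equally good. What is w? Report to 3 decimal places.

Indifference: w·75.4 + (1−w)·24 = w·34 + (1−w)·54.
w·(75.4−34) = (1−w)·(54−24), i.e. w·41.4 = (1−w)·30.
Hence w = 30/(41.4+30) = 30/71.4 = 0.420.

w = 0.420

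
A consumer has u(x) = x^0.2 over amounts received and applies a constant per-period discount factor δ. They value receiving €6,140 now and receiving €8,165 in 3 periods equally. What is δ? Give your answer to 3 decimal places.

δ ≈ 0.981

The payoff in 3 periods is discounted by δ^3, so u(6140) = δ^3·u(8165) and δ^3 = u(6140)/u(8165).
Since u(x) = x^0.2, δ^3 = (6140/8165)^0.2 = 0.75199^0.2 = 0.94459.
Hence δ = (0.94459)^(1/3) = 0.98118.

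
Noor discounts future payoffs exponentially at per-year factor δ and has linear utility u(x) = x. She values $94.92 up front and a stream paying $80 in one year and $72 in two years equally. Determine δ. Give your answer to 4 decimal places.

δ ≈ 0.7200

Present value of the stream is 80·δ + 72·δ². Indifference gives 80δ + 72δ² = 94.92.
Rearranged: 72δ² + 80δ − 94.92 = 0.
δ = (−80 + √(80² + 4·72·94.92)) / (2·72) = (−80 + √33736.96) / 144 ≈ 0.7200.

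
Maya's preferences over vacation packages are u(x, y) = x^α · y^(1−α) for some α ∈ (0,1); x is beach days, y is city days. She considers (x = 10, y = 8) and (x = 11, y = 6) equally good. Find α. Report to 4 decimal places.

α ≈ 0.7511

Set the two utilities equal: 10^α·8^(1−α) = 11^α·6^(1−α).
Taking logs: α·ln 10 + (1−α)·ln 8 = α·ln 11 + (1−α)·ln 6, i.e. α·-0.0953102 = (1−α)·-0.2876821.
With A = -0.0953102 and B = -0.2876821: α·A = (1−α)·B, so α = B/(A+B) = -0.2876821/-0.3829923 ≈ 0.7511.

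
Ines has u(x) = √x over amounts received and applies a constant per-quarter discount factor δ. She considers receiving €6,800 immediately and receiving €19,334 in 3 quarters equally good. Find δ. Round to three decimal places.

Equating discounted utilities: u(6800) = δ^3·u(19334) ⇒ δ^3 = u(6800)/u(19334).
With u(x) = √x: δ^3 = √6800/√19334 = √(6800/19334) = 0.59305.
Taking the cube root: δ = 0.59305^(1/3) ≈ 0.840.

δ ≈ 0.840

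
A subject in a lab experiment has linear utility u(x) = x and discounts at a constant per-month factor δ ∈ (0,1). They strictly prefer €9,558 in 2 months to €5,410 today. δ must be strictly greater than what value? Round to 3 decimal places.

Comparing present values: 5410 < δ^2·9558.
So δ^2 > 5410/9558 = 0.56602; taking the square root of both positive sides preserves the inequality.
δ > 0.56602^(1/2) = 0.752.

δ > 0.752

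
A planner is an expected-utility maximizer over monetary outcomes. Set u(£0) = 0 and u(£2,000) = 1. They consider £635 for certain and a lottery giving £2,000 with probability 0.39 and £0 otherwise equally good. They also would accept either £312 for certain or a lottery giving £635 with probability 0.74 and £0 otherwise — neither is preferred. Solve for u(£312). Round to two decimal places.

From the first indifference, u(£635) = 0.39·u(£2,000) + 0.61·u(£0) = 0.39·1 + 0.61·0 = 0.39.
Then u(£312) = 0.74·u(£635) + 0.26·u(£0) = 0.74·0.39 + 0.26·0.00 = 0.2886.

0.29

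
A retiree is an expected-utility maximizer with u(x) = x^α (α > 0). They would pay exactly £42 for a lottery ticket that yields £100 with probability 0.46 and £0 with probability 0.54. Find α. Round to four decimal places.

Since u(0) = 0, the lottery's EU is 0.46·100^α.
Equating: 42^α = 0.46·100^α, i.e. 0.4200^α = 0.46.
Take logs: α = ln 0.46 / ln(42/100) ≈ 0.895133.

α ≈ 0.8951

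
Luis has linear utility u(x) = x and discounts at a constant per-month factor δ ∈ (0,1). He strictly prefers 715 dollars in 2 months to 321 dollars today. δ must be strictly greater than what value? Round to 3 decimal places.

Comparing present values: 321 < δ^2·715.
Dividing by 715: δ^2 > 0.44895. Both sides are positive, so the square root keeps the direction.
δ > (321/715)^(1/2) ≈ 0.670.

δ > 0.670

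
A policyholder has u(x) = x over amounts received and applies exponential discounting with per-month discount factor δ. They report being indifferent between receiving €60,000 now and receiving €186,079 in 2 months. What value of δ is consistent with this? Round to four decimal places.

The payoff in 2 months is discounted by δ^2, so u(60000) = δ^2·u(186079) and δ^2 = u(60000)/u(186079).
With u(x) = x: δ^2 = 60000/186079 = 0.32244.
Taking the square root: δ = 0.32244^(1/2) ≈ 0.5678.

δ ≈ 0.5678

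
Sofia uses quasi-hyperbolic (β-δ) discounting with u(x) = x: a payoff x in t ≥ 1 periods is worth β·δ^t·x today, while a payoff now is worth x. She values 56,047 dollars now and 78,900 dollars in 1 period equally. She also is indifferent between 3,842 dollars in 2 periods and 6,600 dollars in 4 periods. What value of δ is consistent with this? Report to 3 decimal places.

Both payoffs in the second observation are in the future, so β drops out: δ^2·3842 = δ^4·6600 ⇒ δ^2 = 3842/6600 = 0.58212, so δ = 0.76297.

δ ≈ 0.763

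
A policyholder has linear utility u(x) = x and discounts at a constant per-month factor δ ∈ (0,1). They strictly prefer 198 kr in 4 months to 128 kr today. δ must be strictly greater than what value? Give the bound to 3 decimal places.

The preference means 128 < δ^4·198.
Dividing by 198: δ^4 > 0.64646. Both sides are positive, so the 4th root keeps the direction.
δ > 0.64646^(1/4) = 0.897.

δ > 0.897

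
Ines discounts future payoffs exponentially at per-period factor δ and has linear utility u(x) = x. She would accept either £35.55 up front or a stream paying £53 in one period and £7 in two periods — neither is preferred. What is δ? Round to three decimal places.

Present value of the stream is 53·δ + 7·δ². Indifference gives 53δ + 7δ² = 35.55.
Rearranged: 7δ² + 53δ − 35.55 = 0.
δ = (−53 + √(53² + 4·7·35.55)) / (2·7) = (−53 + √3804.40) / 14 ≈ 0.620.

δ ≈ 0.620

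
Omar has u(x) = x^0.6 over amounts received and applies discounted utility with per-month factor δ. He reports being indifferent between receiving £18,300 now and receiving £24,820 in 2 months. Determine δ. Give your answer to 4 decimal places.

δ ≈ 0.9126

The payoff in 2 months is discounted by δ^2, so u(18300) = δ^2·u(24820) and δ^2 = u(18300)/u(24820).
With u(x) = x^0.6: δ^2 = 18300^0.6/24820^0.6 = (18300/24820)^0.6 = 0.83289.
Hence δ = (0.83289)^(1/2) = 0.912630.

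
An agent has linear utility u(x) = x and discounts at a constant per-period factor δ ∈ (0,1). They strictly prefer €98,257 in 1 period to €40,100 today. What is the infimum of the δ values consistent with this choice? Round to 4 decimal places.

Under u(x) = x this choice says 40100 < δ·98257.
Dividing through by 98257 gives δ > 0.40811.

δ > 0.4081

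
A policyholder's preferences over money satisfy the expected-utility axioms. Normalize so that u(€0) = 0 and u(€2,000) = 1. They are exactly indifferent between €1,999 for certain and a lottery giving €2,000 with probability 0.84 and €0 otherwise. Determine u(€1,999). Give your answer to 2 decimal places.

By the standard-gamble method, u(€1,999) is just the indifference probability on the best outcome: 0.84.

0.84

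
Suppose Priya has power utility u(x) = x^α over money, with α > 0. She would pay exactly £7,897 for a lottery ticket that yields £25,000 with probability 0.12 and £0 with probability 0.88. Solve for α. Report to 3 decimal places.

Since u(0) = 0, the lottery's EU is 0.12·25000^α.
Equating: 7897^α = 0.12·25000^α, i.e. 0.3159^α = 0.12.
Taking logs: α·ln(7897/25000) = ln(0.12), so α = -2.120264 / -1.152393 ≈ 1.840.

α ≈ 1.840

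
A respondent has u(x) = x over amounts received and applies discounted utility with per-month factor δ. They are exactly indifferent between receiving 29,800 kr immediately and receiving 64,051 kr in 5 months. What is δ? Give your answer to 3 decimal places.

The payoff in 5 months is discounted by δ^5, so u(29800) = δ^5·u(64051) and δ^5 = u(29800)/u(64051).
With u(x) = x: δ^5 = 29800/64051 = 0.46525.
So δ = 0.46525^(1/5) ≈ 0.858.

δ ≈ 0.858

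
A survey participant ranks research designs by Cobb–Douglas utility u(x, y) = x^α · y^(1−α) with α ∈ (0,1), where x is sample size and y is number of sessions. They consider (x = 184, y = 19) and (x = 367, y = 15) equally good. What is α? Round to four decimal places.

α ≈ 0.2551

Set the two utilities equal: 184^α·19^(1−α) = 367^α·15^(1−α).
Rearrange to (184/367)^α = (15/19)^(1−α) and take logs: α·-0.6904261 = (1−α)·-0.2363888.
With A = -0.6904261 and B = -0.2363888: α·A = (1−α)·B, so α = B/(A+B) = -0.2363888/-0.9268149 ≈ 0.2551.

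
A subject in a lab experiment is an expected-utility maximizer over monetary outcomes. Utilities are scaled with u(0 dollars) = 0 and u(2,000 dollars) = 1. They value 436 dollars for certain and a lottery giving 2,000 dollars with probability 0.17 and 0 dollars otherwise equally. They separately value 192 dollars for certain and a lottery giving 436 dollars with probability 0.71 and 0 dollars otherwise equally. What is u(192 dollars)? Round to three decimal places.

0.121

From the first indifference, u(436 dollars) = 0.17·u(2,000 dollars) + 0.83·u(0 dollars) = 0.17·1 + 0.83·0 = 0.17.
The second indifference gives u(192 dollars) = 0.71·u(436 dollars) + 0.29·u(0 dollars) = 0.71·0.17 + 0.29·0.00 = 0.1207.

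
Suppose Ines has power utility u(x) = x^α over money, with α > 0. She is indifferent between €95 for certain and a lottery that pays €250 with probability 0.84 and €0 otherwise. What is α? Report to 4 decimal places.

Since u(0) = 0, the lottery's EU is 0.84·250^α.
Indifference: 95^α = 0.84·250^α, so (95/250)^α = 0.84.
Take logs: α = ln 0.84 / ln(95/250) ≈ 0.180195.

α ≈ 0.1802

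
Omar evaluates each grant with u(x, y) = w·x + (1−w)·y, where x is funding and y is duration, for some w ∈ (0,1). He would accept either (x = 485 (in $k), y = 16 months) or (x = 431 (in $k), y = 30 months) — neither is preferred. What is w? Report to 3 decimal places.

Indifference: w·485 + (1−w)·16 = w·431 + (1−w)·30.
Collecting terms: w·54 = (1−w)·14.
So w/(1−w) = 14/54 = 0.2593, giving w = 14/(54+14) = 0.206.

w = 0.206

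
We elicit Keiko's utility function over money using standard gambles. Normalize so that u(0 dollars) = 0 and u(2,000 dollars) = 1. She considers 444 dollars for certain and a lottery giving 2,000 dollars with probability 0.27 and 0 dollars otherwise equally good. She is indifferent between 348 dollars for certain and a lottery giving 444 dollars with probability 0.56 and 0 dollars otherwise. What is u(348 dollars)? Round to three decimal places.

First, u(444 dollars) = 0.27·u(2,000 dollars) + 0.73·u(0 dollars) = 0.27.
Chaining: u(348 dollars) = 0.56·0.27 + 0.44·0.00 = 0.1512.

0.151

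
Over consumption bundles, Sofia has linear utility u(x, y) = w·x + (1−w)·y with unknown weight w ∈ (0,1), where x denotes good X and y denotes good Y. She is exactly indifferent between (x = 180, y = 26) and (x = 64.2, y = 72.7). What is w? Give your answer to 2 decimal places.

Equating utilities: w·180 + (1−w)·26 = w·64.2 + (1−w)·72.7.
Collecting terms: w·115.8 = (1−w)·46.7.
Hence w = 46.7/(115.8+46.7) = 46.7/162.5 = 0.29.

w = 0.29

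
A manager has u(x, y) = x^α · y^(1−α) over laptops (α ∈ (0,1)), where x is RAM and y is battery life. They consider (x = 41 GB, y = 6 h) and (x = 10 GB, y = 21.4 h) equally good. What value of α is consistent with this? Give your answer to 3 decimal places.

The Cobb–Douglas utilities coincide, so 41^α·6^(1−α) = 10^α·21.4^(1−α).
(41/10)^α = (21.4/6)^(1−α); take logs: α·ln(41/10) = (1−α)·ln(21.4/6), i.e. α·1.410987 = (1−α)·1.271631.
Thus α·(2.682618) = 1.271631, so α = 1.271631/2.682618 ≈ 0.474.

α ≈ 0.474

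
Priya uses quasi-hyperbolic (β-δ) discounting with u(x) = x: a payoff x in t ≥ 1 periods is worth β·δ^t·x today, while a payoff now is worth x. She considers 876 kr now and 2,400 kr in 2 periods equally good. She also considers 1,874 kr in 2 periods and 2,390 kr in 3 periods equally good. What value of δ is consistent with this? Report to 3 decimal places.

The second indifference involves only future payoffs, so β cancels: β·δ^2·1874 = β·δ^3·2390, giving δ = 1874/2390 = 0.78410.

δ ≈ 0.784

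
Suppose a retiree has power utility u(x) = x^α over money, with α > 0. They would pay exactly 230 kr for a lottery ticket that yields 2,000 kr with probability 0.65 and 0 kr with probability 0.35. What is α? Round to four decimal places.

α ≈ 0.1992

EU(lottery) = 0.65·2000^α + 0.35·0 = 0.65·2000^α.
Equating: 230^α = 0.65·2000^α, i.e. 0.1150^α = 0.65.
Taking logs: α·ln(230/2000) = ln(0.65), so α = -0.4307829 / -2.1628232 ≈ 0.1992.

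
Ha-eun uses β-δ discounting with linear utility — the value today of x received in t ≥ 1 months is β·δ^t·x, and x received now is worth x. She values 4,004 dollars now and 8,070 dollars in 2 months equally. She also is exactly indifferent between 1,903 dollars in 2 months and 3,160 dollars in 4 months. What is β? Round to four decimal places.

β ≈ 0.8239

The second indifference involves only future payoffs, so β cancels: β·δ^2·1903 = β·δ^4·3160, giving δ^2 = 1903/3160 = 0.60222, so δ = 0.77603.
The first indifference: 4004 = β·δ^2·8070, so β = 4004/(δ^2·8070) = 4004/(0.60222·8070) ≈ 0.8239.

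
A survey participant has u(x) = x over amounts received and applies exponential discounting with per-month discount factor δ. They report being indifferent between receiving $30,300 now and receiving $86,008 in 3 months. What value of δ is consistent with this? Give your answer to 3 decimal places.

Indifference means u(30300) = δ^3 · u(86008), so δ^3 = u(30300)/u(86008).
With u(x) = x: δ^3 = 30300/86008 = 0.35229.
So δ = 0.35229^(1/3) ≈ 0.706.

δ ≈ 0.706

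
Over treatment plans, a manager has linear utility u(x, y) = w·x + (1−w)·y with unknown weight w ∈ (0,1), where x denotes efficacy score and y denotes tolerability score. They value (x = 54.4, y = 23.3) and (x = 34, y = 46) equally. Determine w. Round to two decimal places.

u(54.4,23.3) = u(34,46) means w·54.4 + (1−w)·23.3 = w·34 + (1−w)·46.
Rearranging, 20.4·w − 22.7·(1−w) = 0.
Hence w = 22.7/(20.4+22.7) = 22.7/43.1 = 0.53.

w = 0.53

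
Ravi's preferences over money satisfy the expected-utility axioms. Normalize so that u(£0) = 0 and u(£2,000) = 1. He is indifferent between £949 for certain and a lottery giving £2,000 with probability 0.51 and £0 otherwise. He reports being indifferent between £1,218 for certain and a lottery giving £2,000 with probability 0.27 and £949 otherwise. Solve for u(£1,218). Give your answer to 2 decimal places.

From the first indifference, u(£949) = 0.51·u(£2,000) + 0.49·u(£0) = 0.51·1 + 0.49·0 = 0.51.
The second indifference gives u(£1,218) = 0.27·u(£2,000) + 0.73·u(£949) = 0.27·1.00 + 0.73·0.51 = 0.6423.

0.64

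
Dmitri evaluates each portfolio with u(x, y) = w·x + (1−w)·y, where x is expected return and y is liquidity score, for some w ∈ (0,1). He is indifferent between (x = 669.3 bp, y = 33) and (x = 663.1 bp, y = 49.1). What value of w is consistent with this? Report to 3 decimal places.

u(669.3,33) = u(663.1,49.1) means w·669.3 + (1−w)·33 = w·663.1 + (1−w)·49.1.
Collecting terms: w·6.2 = (1−w)·16.1.
Hence w = 16.1/(6.2+16.1) = 16.1/22.3 = 0.722.

w = 0.722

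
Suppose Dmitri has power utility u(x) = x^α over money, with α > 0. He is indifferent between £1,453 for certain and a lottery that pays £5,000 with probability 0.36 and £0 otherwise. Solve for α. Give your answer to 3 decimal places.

The lottery's expected utility is 0.36·u(5000) + 0.64·u(0) = 0.36·5000^α (since u(0) = 0 for α > 0).
Equating: 1453^α = 0.36·5000^α, i.e. 0.2906^α = 0.36.
Taking logs: α·ln(1453/5000) = ln(0.36), so α = -1.021651 / -1.235808 ≈ 0.827.

α ≈ 0.827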